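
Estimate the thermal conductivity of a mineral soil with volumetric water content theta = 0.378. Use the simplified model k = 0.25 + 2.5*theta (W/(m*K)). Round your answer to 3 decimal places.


Step 1: k = 0.25 + 2.5 * theta
Step 2: k = 0.25 + 2.5 * 0.378
Step 3: k = 0.25 + 0.945
Step 4: k = 1.195 W/(m*K)

1.195


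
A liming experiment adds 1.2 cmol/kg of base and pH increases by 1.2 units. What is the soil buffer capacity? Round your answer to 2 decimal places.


Step 1: BC = change in base / change in pH
Step 2: BC = 1.2 / 1.2
Step 3: BC = 1.0 cmol/(kg*pH unit)

1.0


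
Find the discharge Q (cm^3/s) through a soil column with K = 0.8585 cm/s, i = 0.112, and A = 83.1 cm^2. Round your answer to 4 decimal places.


Step 1: Apply Darcy's law: Q = K * i * A
Step 2: Q = 0.8585 * 0.112 * 83.1
Step 3: Q = 7.9902 cm^3/s

7.9902


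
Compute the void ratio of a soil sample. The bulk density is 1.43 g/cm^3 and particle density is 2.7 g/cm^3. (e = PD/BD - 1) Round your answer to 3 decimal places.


Step 1: e = PD / BD - 1
Step 2: e = 2.7 / 1.43 - 1
Step 3: e = 1.88811 - 1
Step 4: e = 0.888

0.888


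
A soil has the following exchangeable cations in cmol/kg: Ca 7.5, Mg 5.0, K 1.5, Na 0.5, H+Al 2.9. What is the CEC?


Step 1: CEC = Ca + Mg + K + Na + (H+Al)
Step 2: CEC = 7.5 + 5.0 + 1.5 + 0.5 + 2.9
Step 3: CEC = 17.4 cmol/kg

17.4


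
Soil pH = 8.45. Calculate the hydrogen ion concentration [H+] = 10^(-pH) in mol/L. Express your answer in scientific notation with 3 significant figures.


Step 1: [H+] = 10^(-pH)
Step 2: [H+] = 10^(-8.45)
Step 3: [H+] = 3.55e-09 mol/L

3.55e-09


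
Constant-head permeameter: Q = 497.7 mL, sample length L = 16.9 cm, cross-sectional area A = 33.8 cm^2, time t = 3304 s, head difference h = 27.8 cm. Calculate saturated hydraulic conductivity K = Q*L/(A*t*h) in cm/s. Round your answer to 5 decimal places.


Step 1: K = Q * L / (A * t * h)
Step 2: Numerator = 497.7 * 16.9 = 8411.13
Step 3: Denominator = 33.8 * 3304 * 27.8 = 3104570.56
Step 4: K = 8411.13 / 3104570.56 = 0.00271 cm/s

0.00271


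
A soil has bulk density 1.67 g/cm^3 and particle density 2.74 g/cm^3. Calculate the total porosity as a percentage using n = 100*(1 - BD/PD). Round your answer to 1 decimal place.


Step 1: Formula: n = 100 * (1 - BD / PD)
Step 2: n = 100 * (1 - 1.67 / 2.74)
Step 3: n = 100 * (1 - 0.60949)
Step 4: n = 39.1%

39.1


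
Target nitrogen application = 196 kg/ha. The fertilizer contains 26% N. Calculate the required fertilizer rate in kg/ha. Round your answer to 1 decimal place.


Step 1: Fertilizer rate = target N / (N content / 100)
Step 2: Rate = 196 / (26 / 100)
Step 3: Rate = 196 / 0.26
Step 4: Rate = 753.8 kg/ha

753.8


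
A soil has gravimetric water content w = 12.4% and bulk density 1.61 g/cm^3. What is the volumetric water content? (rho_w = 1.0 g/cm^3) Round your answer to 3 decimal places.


Step 1: theta = (w / 100) * BD / rho_w
Step 2: theta = (12.4 / 100) * 1.61 / 1.0
Step 3: theta = 0.124 * 1.61
Step 4: theta = 0.2

0.2


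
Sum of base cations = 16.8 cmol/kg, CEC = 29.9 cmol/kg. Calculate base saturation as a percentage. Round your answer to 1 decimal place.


Step 1: BS = 100 * (sum of bases) / CEC
Step 2: BS = 100 * 16.8 / 29.9
Step 3: BS = 56.2%

56.2


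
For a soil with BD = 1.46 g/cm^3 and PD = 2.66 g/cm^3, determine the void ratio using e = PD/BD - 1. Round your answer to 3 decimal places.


Step 1: e = PD / BD - 1
Step 2: e = 2.66 / 1.46 - 1
Step 3: e = 1.82192 - 1
Step 4: e = 0.822

0.822


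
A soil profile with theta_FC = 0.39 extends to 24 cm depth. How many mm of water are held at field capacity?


Step 1: Water (mm) = theta_FC * depth (cm) * 10
Step 2: Water = 0.39 * 24 * 10
Step 3: Water = 93.6 mm

93.6


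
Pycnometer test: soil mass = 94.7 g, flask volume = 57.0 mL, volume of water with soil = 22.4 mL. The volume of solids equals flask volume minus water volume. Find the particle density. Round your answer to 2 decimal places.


Step 1: Volume of solids = flask volume - water volume with soil
Step 2: V_solids = 57.0 - 22.4 = 34.6 mL
Step 3: Particle density = mass / V_solids = 94.7 / 34.6 = 2.74 g/cm^3

2.74


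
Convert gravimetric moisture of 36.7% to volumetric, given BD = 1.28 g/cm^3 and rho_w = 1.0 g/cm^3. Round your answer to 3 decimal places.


Step 1: theta = (w / 100) * BD / rho_w
Step 2: theta = (36.7 / 100) * 1.28 / 1.0
Step 3: theta = 0.367 * 1.28
Step 4: theta = 0.47

0.47


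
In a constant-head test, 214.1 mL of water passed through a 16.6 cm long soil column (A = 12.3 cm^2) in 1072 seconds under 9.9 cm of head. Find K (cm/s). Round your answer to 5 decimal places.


Step 1: K = Q * L / (A * t * h)
Step 2: Numerator = 214.1 * 16.6 = 3554.06
Step 3: Denominator = 12.3 * 1072 * 9.9 = 130537.44
Step 4: K = 3554.06 / 130537.44 = 0.02723 cm/s

0.02723


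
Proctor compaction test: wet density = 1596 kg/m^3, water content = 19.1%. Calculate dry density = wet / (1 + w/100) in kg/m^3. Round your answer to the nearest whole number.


Step 1: Dry density = wet density / (1 + w/100)
Step 2: Dry density = 1596 / (1 + 19.1/100)
Step 3: Dry density = 1596 / 1.191
Step 4: Dry density = 1340 kg/m^3

1340


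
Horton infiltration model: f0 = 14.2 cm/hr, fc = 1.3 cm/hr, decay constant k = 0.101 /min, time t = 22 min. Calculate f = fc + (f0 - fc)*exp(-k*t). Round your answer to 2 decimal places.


Step 1: f = fc + (f0 - fc) * exp(-k * t)
Step 2: exp(-0.101 * 22) = 0.108392
Step 3: f = 1.3 + (14.2 - 1.3) * 0.108392
Step 4: f = 1.3 + 12.9 * 0.108392
Step 5: f = 2.7 cm/hr

2.7


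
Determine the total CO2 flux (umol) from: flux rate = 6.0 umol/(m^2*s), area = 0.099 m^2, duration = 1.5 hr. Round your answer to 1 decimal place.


Step 1: Convert time to seconds: 1.5 hr * 3600 = 5400.0 s
Step 2: Total = flux * area * time_s
Step 3: Total = 6.0 * 0.099 * 5400.0
Step 4: Total = 3207.6 umol

3207.6


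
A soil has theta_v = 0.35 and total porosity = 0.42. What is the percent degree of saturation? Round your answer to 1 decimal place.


Step 1: S = 100 * theta_v / n
Step 2: S = 100 * 0.35 / 0.42
Step 3: S = 83.3%

83.3


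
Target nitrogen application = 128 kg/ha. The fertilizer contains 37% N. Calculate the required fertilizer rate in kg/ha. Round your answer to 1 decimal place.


Step 1: Fertilizer rate = target N / (N content / 100)
Step 2: Rate = 128 / (37 / 100)
Step 3: Rate = 128 / 0.37
Step 4: Rate = 345.9 kg/ha

345.9


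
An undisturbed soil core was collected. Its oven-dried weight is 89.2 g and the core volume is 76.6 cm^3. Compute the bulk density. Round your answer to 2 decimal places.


Step 1: Identify the formula: BD = dry mass / volume
Step 2: Substitute values: BD = 89.2 / 76.6
Step 3: BD = 1.16 g/cm^3

1.16


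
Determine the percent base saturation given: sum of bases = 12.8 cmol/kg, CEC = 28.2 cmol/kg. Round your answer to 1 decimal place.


Step 1: BS = 100 * (sum of bases) / CEC
Step 2: BS = 100 * 12.8 / 28.2
Step 3: BS = 45.4%

45.4


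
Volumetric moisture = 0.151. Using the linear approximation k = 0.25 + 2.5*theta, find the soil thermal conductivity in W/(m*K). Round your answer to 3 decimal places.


Step 1: k = 0.25 + 2.5 * theta
Step 2: k = 0.25 + 2.5 * 0.151
Step 3: k = 0.25 + 0.378
Step 4: k = 0.628 W/(m*K)

0.628


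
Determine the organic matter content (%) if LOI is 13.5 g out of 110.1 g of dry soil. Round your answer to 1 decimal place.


Step 1: OM% = 100 * LOI / sample mass
Step 2: OM = 100 * 13.5 / 110.1
Step 3: OM = 12.3%

12.3


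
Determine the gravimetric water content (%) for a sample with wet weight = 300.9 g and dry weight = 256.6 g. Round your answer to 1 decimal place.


Step 1: Water mass = wet - dry = 300.9 - 256.6 = 44.3 g
Step 2: w = 100 * water mass / dry mass
Step 3: w = 100 * 44.3 / 256.6 = 17.3%

17.3


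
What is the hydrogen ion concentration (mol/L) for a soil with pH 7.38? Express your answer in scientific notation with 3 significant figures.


Step 1: [H+] = 10^(-pH)
Step 2: [H+] = 10^(-7.38)
Step 3: [H+] = 4.17e-08 mol/L

4.17e-08


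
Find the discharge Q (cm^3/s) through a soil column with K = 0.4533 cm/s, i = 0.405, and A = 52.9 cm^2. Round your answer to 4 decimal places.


Step 1: Apply Darcy's law: Q = K * i * A
Step 2: Q = 0.4533 * 0.405 * 52.9
Step 3: Q = 9.7117 cm^3/s

9.7117


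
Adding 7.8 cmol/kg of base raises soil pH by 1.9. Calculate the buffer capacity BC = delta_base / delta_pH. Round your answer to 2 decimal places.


Step 1: BC = change in base / change in pH
Step 2: BC = 7.8 / 1.9
Step 3: BC = 4.11 cmol/(kg*pH unit)

4.11


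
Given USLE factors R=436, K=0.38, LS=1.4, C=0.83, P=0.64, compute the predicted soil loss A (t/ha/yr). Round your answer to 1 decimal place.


Step 1: A = R * K * LS * C * P
Step 2: R * K = 436 * 0.38 = 165.68
Step 3: (R*K) * LS = 165.68 * 1.4 = 231.952
Step 4: * C * P = 231.952 * 0.83 * 0.64 = 123.2
Step 5: A = 123.2 t/(ha*yr)

123.2


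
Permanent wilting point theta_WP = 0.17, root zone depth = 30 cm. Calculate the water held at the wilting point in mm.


Step 1: Water (mm) = theta_WP * depth * 10
Step 2: Water = 0.17 * 30 * 10
Step 3: Water = 51.0 mm

51.0


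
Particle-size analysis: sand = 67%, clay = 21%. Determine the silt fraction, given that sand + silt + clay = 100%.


Step 1: sand + silt + clay = 100%
Step 2: silt = 100 - sand - clay
Step 3: silt = 100 - 67 - 21
Step 4: silt = 12%

12


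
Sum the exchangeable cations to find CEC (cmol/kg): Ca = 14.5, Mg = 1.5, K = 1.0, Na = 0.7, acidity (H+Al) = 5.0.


Step 1: CEC = Ca + Mg + K + Na + (H+Al)
Step 2: CEC = 14.5 + 1.5 + 1.0 + 0.7 + 5.0
Step 3: CEC = 22.7 cmol/kg

22.7


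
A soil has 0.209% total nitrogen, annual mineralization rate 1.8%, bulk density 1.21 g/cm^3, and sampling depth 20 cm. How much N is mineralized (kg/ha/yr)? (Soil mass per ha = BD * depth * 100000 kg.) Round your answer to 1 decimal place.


Step 1: Soil mass per ha = BD * depth * 100000 = 1.21 * 20 * 100000 = 2420000 kg
Step 2: Total N pool = soil mass * N%/100 = 2420000 * 0.209/100 = 5057.8 kg/ha
Step 3: N mineralized = N pool * rate%/100 = 5057.8 * 1.8/100 = 91.0 kg/ha/yr

91.0


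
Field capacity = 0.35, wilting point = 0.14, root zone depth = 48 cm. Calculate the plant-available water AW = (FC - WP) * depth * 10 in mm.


Step 1: Available water = (FC - WP) * depth * 10
Step 2: AW = (0.35 - 0.14) * 48 * 10
Step 3: AW = 0.21 * 48 * 10
Step 4: AW = 100.8 mm

100.8


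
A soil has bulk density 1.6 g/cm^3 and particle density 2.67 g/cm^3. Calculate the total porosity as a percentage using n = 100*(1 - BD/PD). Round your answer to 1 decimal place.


Step 1: Formula: n = 100 * (1 - BD / PD)
Step 2: n = 100 * (1 - 1.6 / 2.67)
Step 3: n = 100 * (1 - 0.59925)
Step 4: n = 40.1%

40.1


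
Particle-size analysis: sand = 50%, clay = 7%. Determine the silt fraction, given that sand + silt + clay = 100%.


Step 1: sand + silt + clay = 100%
Step 2: silt = 100 - sand - clay
Step 3: silt = 100 - 50 - 7
Step 4: silt = 43%

43


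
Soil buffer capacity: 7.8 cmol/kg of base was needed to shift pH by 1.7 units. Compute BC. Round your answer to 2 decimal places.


Step 1: BC = change in base / change in pH
Step 2: BC = 7.8 / 1.7
Step 3: BC = 4.59 cmol/(kg*pH unit)

4.59


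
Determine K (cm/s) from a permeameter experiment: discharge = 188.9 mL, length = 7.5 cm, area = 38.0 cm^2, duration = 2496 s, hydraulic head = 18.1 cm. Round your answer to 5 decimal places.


Step 1: K = Q * L / (A * t * h)
Step 2: Numerator = 188.9 * 7.5 = 1416.75
Step 3: Denominator = 38.0 * 2496 * 18.1 = 1716748.8
Step 4: K = 1416.75 / 1716748.8 = 0.00083 cm/s

0.00083


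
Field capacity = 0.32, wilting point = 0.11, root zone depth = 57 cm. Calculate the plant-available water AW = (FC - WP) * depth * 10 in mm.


Step 1: Available water = (FC - WP) * depth * 10
Step 2: AW = (0.32 - 0.11) * 57 * 10
Step 3: AW = 0.21 * 57 * 10
Step 4: AW = 119.7 mm

119.7


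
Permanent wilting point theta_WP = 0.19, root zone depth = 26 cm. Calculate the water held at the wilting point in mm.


Step 1: Water (mm) = theta_WP * depth * 10
Step 2: Water = 0.19 * 26 * 10
Step 3: Water = 49.4 mm

49.4


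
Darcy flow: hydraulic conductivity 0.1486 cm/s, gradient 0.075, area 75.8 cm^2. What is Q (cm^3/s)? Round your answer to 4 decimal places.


Step 1: Apply Darcy's law: Q = K * i * A
Step 2: Q = 0.1486 * 0.075 * 75.8
Step 3: Q = 0.8448 cm^3/s

0.8448


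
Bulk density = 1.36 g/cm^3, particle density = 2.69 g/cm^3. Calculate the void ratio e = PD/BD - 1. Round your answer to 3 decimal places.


Step 1: e = PD / BD - 1
Step 2: e = 2.69 / 1.36 - 1
Step 3: e = 1.97794 - 1
Step 4: e = 0.978

0.978


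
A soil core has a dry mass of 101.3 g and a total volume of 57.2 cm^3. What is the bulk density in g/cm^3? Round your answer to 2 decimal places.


Step 1: Identify the formula: BD = dry mass / volume
Step 2: Substitute values: BD = 101.3 / 57.2
Step 3: BD = 1.77 g/cm^3

1.77


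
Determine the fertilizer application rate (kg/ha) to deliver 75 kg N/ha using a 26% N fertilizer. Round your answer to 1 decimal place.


Step 1: Fertilizer rate = target N / (N content / 100)
Step 2: Rate = 75 / (26 / 100)
Step 3: Rate = 75 / 0.26
Step 4: Rate = 288.5 kg/ha

288.5


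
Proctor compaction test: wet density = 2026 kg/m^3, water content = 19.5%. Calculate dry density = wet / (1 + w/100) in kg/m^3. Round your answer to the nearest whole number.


Step 1: Dry density = wet density / (1 + w/100)
Step 2: Dry density = 2026 / (1 + 19.5/100)
Step 3: Dry density = 2026 / 1.195
Step 4: Dry density = 1695 kg/m^3

1695


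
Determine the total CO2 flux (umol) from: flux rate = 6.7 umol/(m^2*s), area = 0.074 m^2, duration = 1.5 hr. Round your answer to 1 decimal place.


Step 1: Convert time to seconds: 1.5 hr * 3600 = 5400.0 s
Step 2: Total = flux * area * time_s
Step 3: Total = 6.7 * 0.074 * 5400.0
Step 4: Total = 2677.3 umol

2677.3


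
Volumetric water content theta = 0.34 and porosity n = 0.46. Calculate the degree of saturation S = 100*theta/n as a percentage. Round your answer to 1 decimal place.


Step 1: S = 100 * theta_v / n
Step 2: S = 100 * 0.34 / 0.46
Step 3: S = 73.9%

73.9


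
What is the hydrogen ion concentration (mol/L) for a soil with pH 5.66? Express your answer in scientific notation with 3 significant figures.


Step 1: [H+] = 10^(-pH)
Step 2: [H+] = 10^(-5.66)
Step 3: [H+] = 2.19e-06 mol/L

2.19e-06


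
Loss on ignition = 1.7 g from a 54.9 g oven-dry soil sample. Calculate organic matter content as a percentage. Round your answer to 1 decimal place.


Step 1: OM% = 100 * LOI / sample mass
Step 2: OM = 100 * 1.7 / 54.9
Step 3: OM = 3.1%

3.1


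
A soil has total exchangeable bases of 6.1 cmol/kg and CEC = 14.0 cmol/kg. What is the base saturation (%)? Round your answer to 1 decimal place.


Step 1: BS = 100 * (sum of bases) / CEC
Step 2: BS = 100 * 6.1 / 14.0
Step 3: BS = 43.6%

43.6


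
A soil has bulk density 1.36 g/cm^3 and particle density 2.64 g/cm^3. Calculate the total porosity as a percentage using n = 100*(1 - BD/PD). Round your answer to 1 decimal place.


Step 1: Formula: n = 100 * (1 - BD / PD)
Step 2: n = 100 * (1 - 1.36 / 2.64)
Step 3: n = 100 * (1 - 0.51515)
Step 4: n = 48.5%

48.5


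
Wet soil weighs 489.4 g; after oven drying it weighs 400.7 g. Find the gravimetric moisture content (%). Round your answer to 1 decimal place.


Step 1: Water mass = wet - dry = 489.4 - 400.7 = 88.7 g
Step 2: w = 100 * water mass / dry mass
Step 3: w = 100 * 88.7 / 400.7 = 22.1%

22.1


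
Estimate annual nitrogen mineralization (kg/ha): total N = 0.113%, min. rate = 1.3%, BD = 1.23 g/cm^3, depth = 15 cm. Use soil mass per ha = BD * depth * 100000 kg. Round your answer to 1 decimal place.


Step 1: Soil mass per ha = BD * depth * 100000 = 1.23 * 15 * 100000 = 1845000 kg
Step 2: Total N pool = soil mass * N%/100 = 1845000 * 0.113/100 = 2084.85 kg/ha
Step 3: N mineralized = N pool * rate%/100 = 2084.85 * 1.3/100 = 27.1 kg/ha/yr

27.1


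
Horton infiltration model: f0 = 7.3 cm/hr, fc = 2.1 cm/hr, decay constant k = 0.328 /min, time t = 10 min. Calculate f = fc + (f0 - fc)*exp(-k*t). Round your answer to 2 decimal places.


Step 1: f = fc + (f0 - fc) * exp(-k * t)
Step 2: exp(-0.328 * 10) = 0.037628
Step 3: f = 2.1 + (7.3 - 2.1) * 0.037628
Step 4: f = 2.1 + 5.2 * 0.037628
Step 5: f = 2.3 cm/hr

2.3


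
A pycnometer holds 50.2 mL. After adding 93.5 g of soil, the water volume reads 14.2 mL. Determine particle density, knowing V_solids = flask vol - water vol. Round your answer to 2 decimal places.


Step 1: Volume of solids = flask volume - water volume with soil
Step 2: V_solids = 50.2 - 14.2 = 36.0 mL
Step 3: Particle density = mass / V_solids = 93.5 / 36.0 = 2.6 g/cm^3

2.6


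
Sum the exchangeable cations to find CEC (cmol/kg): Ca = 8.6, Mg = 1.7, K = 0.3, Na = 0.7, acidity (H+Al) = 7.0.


Step 1: CEC = Ca + Mg + K + Na + (H+Al)
Step 2: CEC = 8.6 + 1.7 + 0.3 + 0.7 + 7.0
Step 3: CEC = 18.3 cmol/kg

18.3


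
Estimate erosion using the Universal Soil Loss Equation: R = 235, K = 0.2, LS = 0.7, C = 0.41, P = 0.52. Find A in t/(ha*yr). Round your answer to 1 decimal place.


Step 1: A = R * K * LS * C * P
Step 2: R * K = 235 * 0.2 = 47.0
Step 3: (R*K) * LS = 47.0 * 0.7 = 32.9
Step 4: * C * P = 32.9 * 0.41 * 0.52 = 7.0
Step 5: A = 7.0 t/(ha*yr)

7.0


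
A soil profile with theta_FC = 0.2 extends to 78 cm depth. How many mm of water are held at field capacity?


Step 1: Water (mm) = theta_FC * depth (cm) * 10
Step 2: Water = 0.2 * 78 * 10
Step 3: Water = 156.0 mm

156.0


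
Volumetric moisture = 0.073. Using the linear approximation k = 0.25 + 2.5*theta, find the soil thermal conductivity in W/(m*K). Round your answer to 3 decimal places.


Step 1: k = 0.25 + 2.5 * theta
Step 2: k = 0.25 + 2.5 * 0.073
Step 3: k = 0.25 + 0.183
Step 4: k = 0.433 W/(m*K)

0.433


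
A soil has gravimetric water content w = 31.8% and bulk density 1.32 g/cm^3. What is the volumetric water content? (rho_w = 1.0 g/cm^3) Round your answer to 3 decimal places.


Step 1: theta = (w / 100) * BD / rho_w
Step 2: theta = (31.8 / 100) * 1.32 / 1.0
Step 3: theta = 0.318 * 1.32
Step 4: theta = 0.42

0.42


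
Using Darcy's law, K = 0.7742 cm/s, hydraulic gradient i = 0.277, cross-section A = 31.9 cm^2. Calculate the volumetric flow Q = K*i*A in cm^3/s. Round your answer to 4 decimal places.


Step 1: Apply Darcy's law: Q = K * i * A
Step 2: Q = 0.7742 * 0.277 * 31.9
Step 3: Q = 6.8411 cm^3/s

6.8411


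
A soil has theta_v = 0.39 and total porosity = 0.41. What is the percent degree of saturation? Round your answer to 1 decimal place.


Step 1: S = 100 * theta_v / n
Step 2: S = 100 * 0.39 / 0.41
Step 3: S = 95.1%

95.1


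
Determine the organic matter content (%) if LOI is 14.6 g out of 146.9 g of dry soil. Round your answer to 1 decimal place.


Step 1: OM% = 100 * LOI / sample mass
Step 2: OM = 100 * 14.6 / 146.9
Step 3: OM = 9.9%

9.9


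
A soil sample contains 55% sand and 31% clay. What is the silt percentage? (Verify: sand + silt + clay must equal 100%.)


Step 1: sand + silt + clay = 100%
Step 2: silt = 100 - sand - clay
Step 3: silt = 100 - 55 - 31
Step 4: silt = 14%

14


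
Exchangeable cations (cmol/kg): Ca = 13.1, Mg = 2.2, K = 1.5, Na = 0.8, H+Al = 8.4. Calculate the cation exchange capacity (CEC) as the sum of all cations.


Step 1: CEC = Ca + Mg + K + Na + (H+Al)
Step 2: CEC = 13.1 + 2.2 + 1.5 + 0.8 + 8.4
Step 3: CEC = 26.0 cmol/kg

26.0


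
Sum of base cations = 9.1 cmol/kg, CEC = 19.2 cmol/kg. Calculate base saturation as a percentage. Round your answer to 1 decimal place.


Step 1: BS = 100 * (sum of bases) / CEC
Step 2: BS = 100 * 9.1 / 19.2
Step 3: BS = 47.4%

47.4


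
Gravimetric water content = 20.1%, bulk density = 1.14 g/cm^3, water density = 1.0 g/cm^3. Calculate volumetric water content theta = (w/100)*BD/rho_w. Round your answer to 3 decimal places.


Step 1: theta = (w / 100) * BD / rho_w
Step 2: theta = (20.1 / 100) * 1.14 / 1.0
Step 3: theta = 0.201 * 1.14
Step 4: theta = 0.229

0.229


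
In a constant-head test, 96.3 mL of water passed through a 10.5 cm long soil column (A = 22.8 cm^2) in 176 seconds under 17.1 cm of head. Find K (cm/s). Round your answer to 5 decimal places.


Step 1: K = Q * L / (A * t * h)
Step 2: Numerator = 96.3 * 10.5 = 1011.15
Step 3: Denominator = 22.8 * 176 * 17.1 = 68618.88
Step 4: K = 1011.15 / 68618.88 = 0.01474 cm/s

0.01474


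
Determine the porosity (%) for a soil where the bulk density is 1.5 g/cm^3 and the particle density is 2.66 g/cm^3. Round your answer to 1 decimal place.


Step 1: Formula: n = 100 * (1 - BD / PD)
Step 2: n = 100 * (1 - 1.5 / 2.66)
Step 3: n = 100 * (1 - 0.56391)
Step 4: n = 43.6%

43.6


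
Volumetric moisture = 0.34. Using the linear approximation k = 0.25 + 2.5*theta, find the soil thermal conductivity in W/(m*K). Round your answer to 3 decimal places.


Step 1: k = 0.25 + 2.5 * theta
Step 2: k = 0.25 + 2.5 * 0.34
Step 3: k = 0.25 + 0.85
Step 4: k = 1.1 W/(m*K)

1.1


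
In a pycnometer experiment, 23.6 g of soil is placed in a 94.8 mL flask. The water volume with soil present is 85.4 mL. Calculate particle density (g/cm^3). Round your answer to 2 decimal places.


Step 1: Volume of solids = flask volume - water volume with soil
Step 2: V_solids = 94.8 - 85.4 = 9.4 mL
Step 3: Particle density = mass / V_solids = 23.6 / 9.4 = 2.51 g/cm^3

2.51


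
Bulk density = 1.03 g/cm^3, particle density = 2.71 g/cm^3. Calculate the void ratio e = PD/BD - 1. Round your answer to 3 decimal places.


Step 1: e = PD / BD - 1
Step 2: e = 2.71 / 1.03 - 1
Step 3: e = 2.63107 - 1
Step 4: e = 1.631

1.631


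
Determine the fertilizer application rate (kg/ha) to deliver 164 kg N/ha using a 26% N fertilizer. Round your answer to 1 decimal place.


Step 1: Fertilizer rate = target N / (N content / 100)
Step 2: Rate = 164 / (26 / 100)
Step 3: Rate = 164 / 0.26
Step 4: Rate = 630.8 kg/ha

630.8


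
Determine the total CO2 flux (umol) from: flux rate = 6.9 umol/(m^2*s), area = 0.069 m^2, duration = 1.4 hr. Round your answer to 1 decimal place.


Step 1: Convert time to seconds: 1.4 hr * 3600 = 5040.0 s
Step 2: Total = flux * area * time_s
Step 3: Total = 6.9 * 0.069 * 5040.0
Step 4: Total = 2399.5 umol

2399.5


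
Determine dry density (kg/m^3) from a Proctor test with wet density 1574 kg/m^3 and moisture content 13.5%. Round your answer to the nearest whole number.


Step 1: Dry density = wet density / (1 + w/100)
Step 2: Dry density = 1574 / (1 + 13.5/100)
Step 3: Dry density = 1574 / 1.135
Step 4: Dry density = 1387 kg/m^3

1387


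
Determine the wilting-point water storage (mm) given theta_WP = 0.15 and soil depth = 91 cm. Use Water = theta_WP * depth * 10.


Step 1: Water (mm) = theta_WP * depth * 10
Step 2: Water = 0.15 * 91 * 10
Step 3: Water = 136.5 mm

136.5


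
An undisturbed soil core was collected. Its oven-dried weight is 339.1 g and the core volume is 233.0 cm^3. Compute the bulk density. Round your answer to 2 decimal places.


Step 1: Identify the formula: BD = dry mass / volume
Step 2: Substitute values: BD = 339.1 / 233.0
Step 3: BD = 1.46 g/cm^3

1.46


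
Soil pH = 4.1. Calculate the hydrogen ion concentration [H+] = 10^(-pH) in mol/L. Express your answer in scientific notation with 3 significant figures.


Step 1: [H+] = 10^(-pH)
Step 2: [H+] = 10^(-4.1)
Step 3: [H+] = 7.94e-05 mol/L

7.94e-05


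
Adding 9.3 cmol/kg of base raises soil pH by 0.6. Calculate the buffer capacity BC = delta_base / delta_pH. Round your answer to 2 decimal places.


Step 1: BC = change in base / change in pH
Step 2: BC = 9.3 / 0.6
Step 3: BC = 15.5 cmol/(kg*pH unit)

15.5


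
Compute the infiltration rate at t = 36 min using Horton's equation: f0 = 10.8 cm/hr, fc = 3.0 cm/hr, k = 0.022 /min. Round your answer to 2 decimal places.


Step 1: f = fc + (f0 - fc) * exp(-k * t)
Step 2: exp(-0.022 * 36) = 0.452938
Step 3: f = 3.0 + (10.8 - 3.0) * 0.452938
Step 4: f = 3.0 + 7.8 * 0.452938
Step 5: f = 6.53 cm/hr

6.53


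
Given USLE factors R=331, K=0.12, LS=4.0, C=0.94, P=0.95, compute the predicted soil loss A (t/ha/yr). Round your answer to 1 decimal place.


Step 1: A = R * K * LS * C * P
Step 2: R * K = 331 * 0.12 = 39.72
Step 3: (R*K) * LS = 39.72 * 4.0 = 158.88
Step 4: * C * P = 158.88 * 0.94 * 0.95 = 141.9
Step 5: A = 141.9 t/(ha*yr)

141.9


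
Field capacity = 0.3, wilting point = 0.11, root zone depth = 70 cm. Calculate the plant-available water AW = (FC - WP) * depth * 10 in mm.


Step 1: Available water = (FC - WP) * depth * 10
Step 2: AW = (0.3 - 0.11) * 70 * 10
Step 3: AW = 0.19 * 70 * 10
Step 4: AW = 133.0 mm

133.0


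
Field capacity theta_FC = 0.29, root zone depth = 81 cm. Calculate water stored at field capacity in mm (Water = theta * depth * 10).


Step 1: Water (mm) = theta_FC * depth (cm) * 10
Step 2: Water = 0.29 * 81 * 10
Step 3: Water = 234.9 mm

234.9


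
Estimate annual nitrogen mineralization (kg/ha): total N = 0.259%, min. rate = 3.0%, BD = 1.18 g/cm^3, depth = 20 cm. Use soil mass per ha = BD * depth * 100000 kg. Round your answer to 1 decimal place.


Step 1: Soil mass per ha = BD * depth * 100000 = 1.18 * 20 * 100000 = 2360000 kg
Step 2: Total N pool = soil mass * N%/100 = 2360000 * 0.259/100 = 6112.4 kg/ha
Step 3: N mineralized = N pool * rate%/100 = 6112.4 * 3.0/100 = 183.4 kg/ha/yr

183.4


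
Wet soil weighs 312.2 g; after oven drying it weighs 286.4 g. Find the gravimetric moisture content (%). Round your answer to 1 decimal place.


Step 1: Water mass = wet - dry = 312.2 - 286.4 = 25.8 g
Step 2: w = 100 * water mass / dry mass
Step 3: w = 100 * 25.8 / 286.4 = 9.0%

9.0


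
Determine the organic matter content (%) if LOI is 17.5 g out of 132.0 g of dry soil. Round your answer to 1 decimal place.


Step 1: OM% = 100 * LOI / sample mass
Step 2: OM = 100 * 17.5 / 132.0
Step 3: OM = 13.3%

13.3


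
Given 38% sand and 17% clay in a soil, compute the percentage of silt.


Step 1: sand + silt + clay = 100%
Step 2: silt = 100 - sand - clay
Step 3: silt = 100 - 38 - 17
Step 4: silt = 45%

45


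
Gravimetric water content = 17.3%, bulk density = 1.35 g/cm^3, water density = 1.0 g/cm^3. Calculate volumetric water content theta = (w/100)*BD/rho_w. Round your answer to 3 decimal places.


Step 1: theta = (w / 100) * BD / rho_w
Step 2: theta = (17.3 / 100) * 1.35 / 1.0
Step 3: theta = 0.173 * 1.35
Step 4: theta = 0.234

0.234


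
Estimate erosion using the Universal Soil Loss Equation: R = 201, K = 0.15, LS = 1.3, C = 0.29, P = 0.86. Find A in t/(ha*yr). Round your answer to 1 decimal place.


Step 1: A = R * K * LS * C * P
Step 2: R * K = 201 * 0.15 = 30.15
Step 3: (R*K) * LS = 30.15 * 1.3 = 39.195
Step 4: * C * P = 39.195 * 0.29 * 0.86 = 9.8
Step 5: A = 9.8 t/(ha*yr)

9.8


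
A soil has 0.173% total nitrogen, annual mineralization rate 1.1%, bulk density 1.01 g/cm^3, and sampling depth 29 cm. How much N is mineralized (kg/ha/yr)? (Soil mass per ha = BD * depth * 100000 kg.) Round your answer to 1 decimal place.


Step 1: Soil mass per ha = BD * depth * 100000 = 1.01 * 29 * 100000 = 2929000 kg
Step 2: Total N pool = soil mass * N%/100 = 2929000 * 0.173/100 = 5067.17 kg/ha
Step 3: N mineralized = N pool * rate%/100 = 5067.17 * 1.1/100 = 55.7 kg/ha/yr

55.7


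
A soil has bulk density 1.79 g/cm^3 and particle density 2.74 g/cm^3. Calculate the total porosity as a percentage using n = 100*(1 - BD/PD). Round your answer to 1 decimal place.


Step 1: Formula: n = 100 * (1 - BD / PD)
Step 2: n = 100 * (1 - 1.79 / 2.74)
Step 3: n = 100 * (1 - 0.65328)
Step 4: n = 34.7%

34.7


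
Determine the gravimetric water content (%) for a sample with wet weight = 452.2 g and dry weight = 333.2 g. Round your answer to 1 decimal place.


Step 1: Water mass = wet - dry = 452.2 - 333.2 = 119.0 g
Step 2: w = 100 * water mass / dry mass
Step 3: w = 100 * 119.0 / 333.2 = 35.7%

35.7


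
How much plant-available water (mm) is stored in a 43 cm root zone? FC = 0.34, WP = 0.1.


Step 1: Available water = (FC - WP) * depth * 10
Step 2: AW = (0.34 - 0.1) * 43 * 10
Step 3: AW = 0.24 * 43 * 10
Step 4: AW = 103.2 mm

103.2


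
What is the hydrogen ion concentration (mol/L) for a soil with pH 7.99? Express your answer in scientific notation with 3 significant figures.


Step 1: [H+] = 10^(-pH)
Step 2: [H+] = 10^(-7.99)
Step 3: [H+] = 1.02e-08 mol/L

1.02e-08


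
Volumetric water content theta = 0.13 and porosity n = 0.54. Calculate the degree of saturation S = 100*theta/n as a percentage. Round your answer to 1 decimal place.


Step 1: S = 100 * theta_v / n
Step 2: S = 100 * 0.13 / 0.54
Step 3: S = 24.1%

24.1


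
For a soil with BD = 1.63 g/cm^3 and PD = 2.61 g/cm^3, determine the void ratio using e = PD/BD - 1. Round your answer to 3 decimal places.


Step 1: e = PD / BD - 1
Step 2: e = 2.61 / 1.63 - 1
Step 3: e = 1.60123 - 1
Step 4: e = 0.601

0.601


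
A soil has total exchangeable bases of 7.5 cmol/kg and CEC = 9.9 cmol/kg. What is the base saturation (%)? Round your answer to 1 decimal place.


Step 1: BS = 100 * (sum of bases) / CEC
Step 2: BS = 100 * 7.5 / 9.9
Step 3: BS = 75.8%

75.8


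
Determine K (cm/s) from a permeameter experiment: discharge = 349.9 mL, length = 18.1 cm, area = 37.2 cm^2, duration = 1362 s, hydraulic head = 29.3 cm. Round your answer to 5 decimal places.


Step 1: K = Q * L / (A * t * h)
Step 2: Numerator = 349.9 * 18.1 = 6333.19
Step 3: Denominator = 37.2 * 1362 * 29.3 = 1484525.52
Step 4: K = 6333.19 / 1484525.52 = 0.00427 cm/s

0.00427


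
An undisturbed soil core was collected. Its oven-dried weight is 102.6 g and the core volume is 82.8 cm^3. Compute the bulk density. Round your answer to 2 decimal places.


Step 1: Identify the formula: BD = dry mass / volume
Step 2: Substitute values: BD = 102.6 / 82.8
Step 3: BD = 1.24 g/cm^3

1.24


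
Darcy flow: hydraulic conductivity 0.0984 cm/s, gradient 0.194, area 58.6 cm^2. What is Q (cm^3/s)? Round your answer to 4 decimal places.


Step 1: Apply Darcy's law: Q = K * i * A
Step 2: Q = 0.0984 * 0.194 * 58.6
Step 3: Q = 1.1187 cm^3/s

1.1187


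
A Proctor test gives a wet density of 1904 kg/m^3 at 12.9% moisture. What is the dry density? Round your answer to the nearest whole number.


Step 1: Dry density = wet density / (1 + w/100)
Step 2: Dry density = 1904 / (1 + 12.9/100)
Step 3: Dry density = 1904 / 1.129
Step 4: Dry density = 1686 kg/m^3

1686


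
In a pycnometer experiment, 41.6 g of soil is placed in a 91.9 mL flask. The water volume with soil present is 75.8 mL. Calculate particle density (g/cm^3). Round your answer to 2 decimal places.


Step 1: Volume of solids = flask volume - water volume with soil
Step 2: V_solids = 91.9 - 75.8 = 16.1 mL
Step 3: Particle density = mass / V_solids = 41.6 / 16.1 = 2.58 g/cm^3

2.58


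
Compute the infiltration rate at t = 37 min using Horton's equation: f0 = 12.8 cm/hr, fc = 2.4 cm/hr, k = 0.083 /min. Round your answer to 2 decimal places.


Step 1: f = fc + (f0 - fc) * exp(-k * t)
Step 2: exp(-0.083 * 37) = 0.046375
Step 3: f = 2.4 + (12.8 - 2.4) * 0.046375
Step 4: f = 2.4 + 10.4 * 0.046375
Step 5: f = 2.88 cm/hr

2.88


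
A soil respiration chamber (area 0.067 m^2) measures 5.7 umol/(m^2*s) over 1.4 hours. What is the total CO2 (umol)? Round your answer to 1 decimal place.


Step 1: Convert time to seconds: 1.4 hr * 3600 = 5040.0 s
Step 2: Total = flux * area * time_s
Step 3: Total = 5.7 * 0.067 * 5040.0
Step 4: Total = 1924.8 umol

1924.8


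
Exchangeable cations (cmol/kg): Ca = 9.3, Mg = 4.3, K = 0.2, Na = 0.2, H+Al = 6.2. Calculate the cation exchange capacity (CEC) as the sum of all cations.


Step 1: CEC = Ca + Mg + K + Na + (H+Al)
Step 2: CEC = 9.3 + 4.3 + 0.2 + 0.2 + 6.2
Step 3: CEC = 20.2 cmol/kg

20.2


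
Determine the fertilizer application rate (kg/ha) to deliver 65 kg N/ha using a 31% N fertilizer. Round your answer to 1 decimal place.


Step 1: Fertilizer rate = target N / (N content / 100)
Step 2: Rate = 65 / (31 / 100)
Step 3: Rate = 65 / 0.31
Step 4: Rate = 209.7 kg/ha

209.7


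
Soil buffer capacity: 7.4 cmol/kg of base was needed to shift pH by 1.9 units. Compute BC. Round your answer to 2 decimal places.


Step 1: BC = change in base / change in pH
Step 2: BC = 7.4 / 1.9
Step 3: BC = 3.89 cmol/(kg*pH unit)

3.89


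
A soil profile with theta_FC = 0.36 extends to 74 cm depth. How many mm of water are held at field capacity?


Step 1: Water (mm) = theta_FC * depth (cm) * 10
Step 2: Water = 0.36 * 74 * 10
Step 3: Water = 266.4 mm

266.4


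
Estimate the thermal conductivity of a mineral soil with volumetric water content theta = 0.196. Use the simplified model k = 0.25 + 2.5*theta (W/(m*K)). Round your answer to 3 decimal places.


Step 1: k = 0.25 + 2.5 * theta
Step 2: k = 0.25 + 2.5 * 0.196
Step 3: k = 0.25 + 0.49
Step 4: k = 0.74 W/(m*K)

0.74


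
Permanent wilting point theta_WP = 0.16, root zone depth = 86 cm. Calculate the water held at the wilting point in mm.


Step 1: Water (mm) = theta_WP * depth * 10
Step 2: Water = 0.16 * 86 * 10
Step 3: Water = 137.6 mm

137.6


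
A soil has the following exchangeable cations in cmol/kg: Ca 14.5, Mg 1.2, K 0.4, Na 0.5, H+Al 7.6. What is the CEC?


Step 1: CEC = Ca + Mg + K + Na + (H+Al)
Step 2: CEC = 14.5 + 1.2 + 0.4 + 0.5 + 7.6
Step 3: CEC = 24.2 cmol/kg

24.2


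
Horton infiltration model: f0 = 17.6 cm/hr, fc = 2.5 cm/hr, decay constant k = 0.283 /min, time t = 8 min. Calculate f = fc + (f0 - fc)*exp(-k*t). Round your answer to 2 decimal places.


Step 1: f = fc + (f0 - fc) * exp(-k * t)
Step 2: exp(-0.283 * 8) = 0.103934
Step 3: f = 2.5 + (17.6 - 2.5) * 0.103934
Step 4: f = 2.5 + 15.1 * 0.103934
Step 5: f = 4.07 cm/hr

4.07


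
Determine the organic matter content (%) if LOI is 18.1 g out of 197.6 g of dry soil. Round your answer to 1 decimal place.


Step 1: OM% = 100 * LOI / sample mass
Step 2: OM = 100 * 18.1 / 197.6
Step 3: OM = 9.2%

9.2


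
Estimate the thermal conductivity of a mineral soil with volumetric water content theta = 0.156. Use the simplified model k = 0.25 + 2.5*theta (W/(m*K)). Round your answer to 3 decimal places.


Step 1: k = 0.25 + 2.5 * theta
Step 2: k = 0.25 + 2.5 * 0.156
Step 3: k = 0.25 + 0.39
Step 4: k = 0.64 W/(m*K)

0.64


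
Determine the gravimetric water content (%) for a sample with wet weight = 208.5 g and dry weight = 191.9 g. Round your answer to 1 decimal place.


Step 1: Water mass = wet - dry = 208.5 - 191.9 = 16.6 g
Step 2: w = 100 * water mass / dry mass
Step 3: w = 100 * 16.6 / 191.9 = 8.7%

8.7


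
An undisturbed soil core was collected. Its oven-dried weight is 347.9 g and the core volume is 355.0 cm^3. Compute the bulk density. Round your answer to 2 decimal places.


Step 1: Identify the formula: BD = dry mass / volume
Step 2: Substitute values: BD = 347.9 / 355.0
Step 3: BD = 0.98 g/cm^3

0.98


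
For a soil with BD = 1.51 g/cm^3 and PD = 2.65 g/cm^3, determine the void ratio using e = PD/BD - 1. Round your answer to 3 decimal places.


Step 1: e = PD / BD - 1
Step 2: e = 2.65 / 1.51 - 1
Step 3: e = 1.75497 - 1
Step 4: e = 0.755

0.755


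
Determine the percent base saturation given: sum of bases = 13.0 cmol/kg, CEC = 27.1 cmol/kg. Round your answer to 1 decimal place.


Step 1: BS = 100 * (sum of bases) / CEC
Step 2: BS = 100 * 13.0 / 27.1
Step 3: BS = 48.0%

48.0


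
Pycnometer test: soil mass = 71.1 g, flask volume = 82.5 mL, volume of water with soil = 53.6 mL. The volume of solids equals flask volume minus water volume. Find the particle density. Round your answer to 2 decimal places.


Step 1: Volume of solids = flask volume - water volume with soil
Step 2: V_solids = 82.5 - 53.6 = 28.9 mL
Step 3: Particle density = mass / V_solids = 71.1 / 28.9 = 2.46 g/cm^3

2.46


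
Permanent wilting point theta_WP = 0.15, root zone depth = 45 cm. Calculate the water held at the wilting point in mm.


Step 1: Water (mm) = theta_WP * depth * 10
Step 2: Water = 0.15 * 45 * 10
Step 3: Water = 67.5 mm

67.5


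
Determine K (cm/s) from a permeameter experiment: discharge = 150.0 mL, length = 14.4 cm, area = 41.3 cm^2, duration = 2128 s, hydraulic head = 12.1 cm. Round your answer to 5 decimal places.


Step 1: K = Q * L / (A * t * h)
Step 2: Numerator = 150.0 * 14.4 = 2160.0
Step 3: Denominator = 41.3 * 2128 * 12.1 = 1063425.44
Step 4: K = 2160.0 / 1063425.44 = 0.00203 cm/s

0.00203


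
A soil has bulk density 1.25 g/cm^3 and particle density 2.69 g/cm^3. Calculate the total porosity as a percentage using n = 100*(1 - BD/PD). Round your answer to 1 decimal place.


Step 1: Formula: n = 100 * (1 - BD / PD)
Step 2: n = 100 * (1 - 1.25 / 2.69)
Step 3: n = 100 * (1 - 0.46468)
Step 4: n = 53.5%

53.5


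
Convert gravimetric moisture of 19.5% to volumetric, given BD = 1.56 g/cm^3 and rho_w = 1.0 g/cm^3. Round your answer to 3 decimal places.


Step 1: theta = (w / 100) * BD / rho_w
Step 2: theta = (19.5 / 100) * 1.56 / 1.0
Step 3: theta = 0.195 * 1.56
Step 4: theta = 0.304

0.304


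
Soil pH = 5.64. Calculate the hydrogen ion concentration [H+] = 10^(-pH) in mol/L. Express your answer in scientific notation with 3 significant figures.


Step 1: [H+] = 10^(-pH)
Step 2: [H+] = 10^(-5.64)
Step 3: [H+] = 2.29e-06 mol/L

2.29e-06


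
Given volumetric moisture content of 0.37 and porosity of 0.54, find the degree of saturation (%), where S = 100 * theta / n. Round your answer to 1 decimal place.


Step 1: S = 100 * theta_v / n
Step 2: S = 100 * 0.37 / 0.54
Step 3: S = 68.5%

68.5


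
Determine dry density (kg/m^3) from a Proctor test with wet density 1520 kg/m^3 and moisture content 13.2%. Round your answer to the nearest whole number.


Step 1: Dry density = wet density / (1 + w/100)
Step 2: Dry density = 1520 / (1 + 13.2/100)
Step 3: Dry density = 1520 / 1.132
Step 4: Dry density = 1343 kg/m^3

1343


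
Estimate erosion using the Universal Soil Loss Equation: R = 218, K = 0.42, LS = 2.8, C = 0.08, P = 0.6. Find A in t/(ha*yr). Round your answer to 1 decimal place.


Step 1: A = R * K * LS * C * P
Step 2: R * K = 218 * 0.42 = 91.56
Step 3: (R*K) * LS = 91.56 * 2.8 = 256.368
Step 4: * C * P = 256.368 * 0.08 * 0.6 = 12.3
Step 5: A = 12.3 t/(ha*yr)

12.3


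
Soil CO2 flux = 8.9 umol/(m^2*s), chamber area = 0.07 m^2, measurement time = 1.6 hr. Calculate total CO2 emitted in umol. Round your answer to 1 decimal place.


Step 1: Convert time to seconds: 1.6 hr * 3600 = 5760.0 s
Step 2: Total = flux * area * time_s
Step 3: Total = 8.9 * 0.07 * 5760.0
Step 4: Total = 3588.5 umol

3588.5


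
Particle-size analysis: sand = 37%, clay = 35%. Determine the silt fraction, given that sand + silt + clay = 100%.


Step 1: sand + silt + clay = 100%
Step 2: silt = 100 - sand - clay
Step 3: silt = 100 - 37 - 35
Step 4: silt = 28%

28


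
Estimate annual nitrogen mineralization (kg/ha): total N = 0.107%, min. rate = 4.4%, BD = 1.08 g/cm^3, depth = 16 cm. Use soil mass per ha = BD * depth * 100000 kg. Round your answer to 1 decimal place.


Step 1: Soil mass per ha = BD * depth * 100000 = 1.08 * 16 * 100000 = 1728000 kg
Step 2: Total N pool = soil mass * N%/100 = 1728000 * 0.107/100 = 1848.96 kg/ha
Step 3: N mineralized = N pool * rate%/100 = 1848.96 * 4.4/100 = 81.4 kg/ha/yr

81.4


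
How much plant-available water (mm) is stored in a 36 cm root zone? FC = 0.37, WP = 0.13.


Step 1: Available water = (FC - WP) * depth * 10
Step 2: AW = (0.37 - 0.13) * 36 * 10
Step 3: AW = 0.24 * 36 * 10
Step 4: AW = 86.4 mm

86.4


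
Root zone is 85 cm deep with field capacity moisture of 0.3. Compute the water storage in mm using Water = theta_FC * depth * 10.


Step 1: Water (mm) = theta_FC * depth (cm) * 10
Step 2: Water = 0.3 * 85 * 10
Step 3: Water = 255.0 mm

255.0
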